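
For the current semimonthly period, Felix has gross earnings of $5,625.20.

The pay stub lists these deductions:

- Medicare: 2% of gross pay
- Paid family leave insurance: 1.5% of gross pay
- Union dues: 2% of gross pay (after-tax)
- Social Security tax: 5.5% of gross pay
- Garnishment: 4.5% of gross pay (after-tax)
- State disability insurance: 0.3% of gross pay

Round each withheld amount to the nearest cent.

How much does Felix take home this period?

Social Security tax: $5,625.20 × 0.055 = $309.39
Paid family leave insurance: $5,625.20 × 0.015 = $84.38
Medicare: $5,625.20 × 0.02 = $112.50
State disability insurance: $5,625.20 × 0.003 = $16.88
Garnishment: $5,625.20 × 0.045 = $253.13
Union dues: $5,625.20 × 0.02 = $112.50
Total deductions = $309.39 + $84.38 + $112.50 + $16.88 + $253.13 + $112.50 = $888.78
Net pay = $5,625.20 − $888.78 = $4,736.42

$4,736.42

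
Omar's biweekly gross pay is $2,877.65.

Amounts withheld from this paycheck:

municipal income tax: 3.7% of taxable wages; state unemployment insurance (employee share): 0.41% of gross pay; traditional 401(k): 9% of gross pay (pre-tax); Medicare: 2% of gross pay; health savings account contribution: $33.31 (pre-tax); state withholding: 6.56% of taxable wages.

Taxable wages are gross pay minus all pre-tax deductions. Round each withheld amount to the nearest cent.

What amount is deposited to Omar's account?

$2,250.74

Traditional 401(k): $2,877.65 × 0.09 = $258.99
Health savings account contribution: $33.31
Pre-tax total = $258.99 + $33.31 = $292.30
Taxable wages = $2,877.65 − $292.30 = $2,585.35
Municipal income tax: $2,585.35 × 0.037 = $95.66
State withholding: $2,585.35 × 0.0656 = $169.60
State unemployment insurance (employee share): $2,877.65 × 0.0041 = $11.80
Medicare: $2,877.65 × 0.02 = $57.55
Total deductions = $258.99 + $33.31 + $95.66 + $169.60 + $11.80 + $57.55 = $626.91
Net pay = $2,877.65 − $626.91 = $2,250.74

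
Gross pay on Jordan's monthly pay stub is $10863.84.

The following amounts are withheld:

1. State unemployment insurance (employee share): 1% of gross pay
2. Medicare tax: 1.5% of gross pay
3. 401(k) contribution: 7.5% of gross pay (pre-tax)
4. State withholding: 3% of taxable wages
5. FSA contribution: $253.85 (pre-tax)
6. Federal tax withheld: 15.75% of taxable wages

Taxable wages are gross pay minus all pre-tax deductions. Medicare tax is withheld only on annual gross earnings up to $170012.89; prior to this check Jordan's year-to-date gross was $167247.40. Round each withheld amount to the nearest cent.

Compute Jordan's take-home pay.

FSA contribution: $253.85
401(k) contribution: $10863.84 × 0.075 = $814.79
Pre-tax total = $253.85 + $814.79 = $1068.64
Taxable wages = $10863.84 − $1068.64 = $9795.20
State withholding: $9795.20 × 0.03 = $293.86
Federal tax withheld: $9795.20 × 0.1575 = $1542.74
State unemployment insurance (employee share): $10863.84 × 0.01 = $108.64
Medicare tax: only $170012.89 − $167247.40 = $2765.49 of this check is subject → $2765.49 × 0.015 = $41.48
Total deductions = $253.85 + $814.79 + $293.86 + $1542.74 + $108.64 + $41.48 = $3055.36
Net pay = $10863.84 − $3055.36 = $7808.48

$7808.48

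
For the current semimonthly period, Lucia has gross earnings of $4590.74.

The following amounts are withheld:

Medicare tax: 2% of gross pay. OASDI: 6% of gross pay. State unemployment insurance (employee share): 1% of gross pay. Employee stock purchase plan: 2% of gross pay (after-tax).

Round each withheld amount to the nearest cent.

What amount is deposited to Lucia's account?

State unemployment insurance (employee share): $4590.74 × 0.01 = $45.91
Medicare tax: $4590.74 × 0.02 = $91.81
OASDI: $4590.74 × 0.06 = $275.44
Employee stock purchase plan: $4590.74 × 0.02 = $91.81
Total deductions = $45.91 + $91.81 + $275.44 + $91.81 = $504.97
Net pay = $4590.74 − $504.97 = $4085.77

$4085.77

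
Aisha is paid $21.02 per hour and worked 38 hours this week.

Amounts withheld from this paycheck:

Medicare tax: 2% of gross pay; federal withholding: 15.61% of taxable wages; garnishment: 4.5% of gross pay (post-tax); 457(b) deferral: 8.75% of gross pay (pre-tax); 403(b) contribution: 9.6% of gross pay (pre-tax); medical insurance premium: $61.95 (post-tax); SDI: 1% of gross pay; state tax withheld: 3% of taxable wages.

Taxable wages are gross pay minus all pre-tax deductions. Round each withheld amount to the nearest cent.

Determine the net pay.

$408.95

Gross pay: 38 × $21.02 = $798.76
403(b) contribution: $798.76 × 0.096 = $76.68
457(b) deferral: $798.76 × 0.0875 = $69.89
Pre-tax total = $76.68 + $69.89 = $146.57
Taxable wages = $798.76 − $146.57 = $652.19
Federal withholding: $652.19 × 0.1561 = $101.81
State tax withheld: $652.19 × 0.03 = $19.57
Medicare tax: $798.76 × 0.02 = $15.98
SDI: $798.76 × 0.01 = $7.99
Garnishment: $798.76 × 0.045 = $35.94
Medical insurance premium: $61.95
Total deductions = $76.68 + $69.89 + $101.81 + $19.57 + $15.98 + $7.99 + $35.94 + $61.95 = $389.81
Net pay = $798.76 − $389.81 = $408.95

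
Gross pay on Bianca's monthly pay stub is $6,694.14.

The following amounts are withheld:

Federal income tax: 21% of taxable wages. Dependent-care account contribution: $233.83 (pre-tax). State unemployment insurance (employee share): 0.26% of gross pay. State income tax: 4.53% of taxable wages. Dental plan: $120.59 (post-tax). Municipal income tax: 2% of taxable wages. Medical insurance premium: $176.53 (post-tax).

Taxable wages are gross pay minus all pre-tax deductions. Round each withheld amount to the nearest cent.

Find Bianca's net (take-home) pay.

$4,367.26

Dependent-care account contribution: $233.83
Taxable wages = $6,694.14 − $233.83 = $6,460.31
Municipal income tax: $6,460.31 × 0.02 = $129.21
Federal income tax: $6,460.31 × 0.21 = $1,356.67
State income tax: $6,460.31 × 0.0453 = $292.65
State unemployment insurance (employee share): $6,694.14 × 0.0026 = $17.40
Medical insurance premium: $176.53
Dental plan: $120.59
Total deductions = $233.83 + $129.21 + $1,356.67 + $292.65 + $17.40 + $176.53 + $120.59 = $2,326.88
Net pay = $6,694.14 − $2,326.88 = $4,367.26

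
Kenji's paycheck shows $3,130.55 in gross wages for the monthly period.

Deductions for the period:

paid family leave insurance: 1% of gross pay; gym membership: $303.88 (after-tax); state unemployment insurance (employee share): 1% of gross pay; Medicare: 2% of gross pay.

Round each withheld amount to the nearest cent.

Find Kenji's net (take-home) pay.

Medicare: $3,130.55 × 0.02 = $62.61
Paid family leave insurance: $3,130.55 × 0.01 = $31.31
State unemployment insurance (employee share): $3,130.55 × 0.01 = $31.31
Gym membership: $303.88
Total deductions = $62.61 + $31.31 + $31.31 + $303.88 = $429.11
Net pay = $3,130.55 − $429.11 = $2,701.44

$2,701.44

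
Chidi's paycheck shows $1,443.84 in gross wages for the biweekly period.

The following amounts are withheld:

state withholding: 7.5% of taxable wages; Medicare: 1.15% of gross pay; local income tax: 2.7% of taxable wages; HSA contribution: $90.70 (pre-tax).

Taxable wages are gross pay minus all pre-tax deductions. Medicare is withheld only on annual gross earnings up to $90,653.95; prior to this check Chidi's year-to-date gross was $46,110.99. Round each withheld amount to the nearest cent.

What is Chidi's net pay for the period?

HSA contribution: $90.70
Taxable wages = $1,443.84 − $90.70 = $1,353.14
State withholding: $1,353.14 × 0.075 = $101.49
Local income tax: $1,353.14 × 0.027 = $36.53
Medicare: cap not yet reached, full $1,443.84 is subject → $1,443.84 × 0.0115 = $16.60
Total deductions = $90.70 + $101.49 + $36.53 + $16.60 = $245.32
Net pay = $1,443.84 − $245.32 = $1,198.52

$1,198.52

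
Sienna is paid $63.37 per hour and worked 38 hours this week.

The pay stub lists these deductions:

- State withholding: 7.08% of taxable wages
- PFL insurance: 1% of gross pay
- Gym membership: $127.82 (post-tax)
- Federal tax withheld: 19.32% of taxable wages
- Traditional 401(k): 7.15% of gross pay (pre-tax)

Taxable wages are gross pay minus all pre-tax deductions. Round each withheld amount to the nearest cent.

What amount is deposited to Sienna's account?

Gross pay: 38 × $63.37 = $2408.06
Traditional 401(k): $2408.06 × 0.0715 = $172.18
Taxable wages = $2408.06 − $172.18 = $2235.88
State withholding: $2235.88 × 0.0708 = $158.30
Federal tax withheld: $2235.88 × 0.1932 = $431.97
PFL insurance: $2408.06 × 0.01 = $24.08
Gym membership: $127.82
Total deductions = $172.18 + $158.30 + $431.97 + $24.08 + $127.82 = $914.35
Net pay = $2408.06 − $914.35 = $1493.71

$1493.71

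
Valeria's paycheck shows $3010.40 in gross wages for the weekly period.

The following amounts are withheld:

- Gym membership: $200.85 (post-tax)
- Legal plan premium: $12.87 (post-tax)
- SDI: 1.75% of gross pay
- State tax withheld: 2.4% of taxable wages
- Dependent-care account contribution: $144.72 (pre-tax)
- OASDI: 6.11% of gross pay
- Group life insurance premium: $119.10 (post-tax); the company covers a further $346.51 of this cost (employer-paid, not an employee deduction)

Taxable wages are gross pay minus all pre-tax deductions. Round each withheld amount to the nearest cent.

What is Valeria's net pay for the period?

$2227.46

Dependent-care account contribution: $144.72
Taxable wages = $3010.40 − $144.72 = $2865.68
State tax withheld: $2865.68 × 0.024 = $68.78
SDI: $3010.40 × 0.0175 = $52.68
OASDI: $3010.40 × 0.0611 = $183.94
Gym membership: $200.85
Legal plan premium: $12.87
Group life insurance premium: $119.10
(Employer's $346.51 toward group life insurance premium is not withheld from the employee.)
Total deductions = $144.72 + $68.78 + $52.68 + $183.94 + $200.85 + $12.87 + $119.10 = $782.94
Net pay = $3010.40 − $782.94 = $2227.46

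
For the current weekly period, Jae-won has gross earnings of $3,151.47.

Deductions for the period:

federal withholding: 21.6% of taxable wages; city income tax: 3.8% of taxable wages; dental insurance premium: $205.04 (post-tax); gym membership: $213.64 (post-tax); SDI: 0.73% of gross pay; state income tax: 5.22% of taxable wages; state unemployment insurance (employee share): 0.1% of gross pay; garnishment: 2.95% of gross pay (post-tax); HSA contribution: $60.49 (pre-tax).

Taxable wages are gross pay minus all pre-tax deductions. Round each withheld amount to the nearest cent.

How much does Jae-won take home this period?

HSA contribution: $60.49
Taxable wages = $3,151.47 − $60.49 = $3,090.98
Federal withholding: $3,090.98 × 0.216 = $667.65
City income tax: $3,090.98 × 0.038 = $117.46
State income tax: $3,090.98 × 0.0522 = $161.35
State unemployment insurance (employee share): $3,151.47 × 0.001 = $3.15
SDI: $3,151.47 × 0.0073 = $23.01
Garnishment: $3,151.47 × 0.0295 = $92.97
Dental insurance premium: $205.04
Gym membership: $213.64
Total deductions = $60.49 + $667.65 + $117.46 + $161.35 + $3.15 + $23.01 + $92.97 + $205.04 + $213.64 = $1,544.76
Net pay = $3,151.47 − $1,544.76 = $1,606.71

$1,606.71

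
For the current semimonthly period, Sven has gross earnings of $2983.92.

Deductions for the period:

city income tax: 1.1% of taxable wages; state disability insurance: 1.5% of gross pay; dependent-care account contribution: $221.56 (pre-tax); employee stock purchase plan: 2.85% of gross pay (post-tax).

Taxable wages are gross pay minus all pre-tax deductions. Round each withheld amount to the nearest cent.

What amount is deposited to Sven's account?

Dependent-care account contribution: $221.56
Taxable wages = $2983.92 − $221.56 = $2762.36
City income tax: $2762.36 × 0.011 = $30.39
State disability insurance: $2983.92 × 0.015 = $44.76
Employee stock purchase plan: $2983.92 × 0.0285 = $85.04
Total deductions = $221.56 + $30.39 + $44.76 + $85.04 = $381.75
Net pay = $2983.92 − $381.75 = $2602.17

$2602.17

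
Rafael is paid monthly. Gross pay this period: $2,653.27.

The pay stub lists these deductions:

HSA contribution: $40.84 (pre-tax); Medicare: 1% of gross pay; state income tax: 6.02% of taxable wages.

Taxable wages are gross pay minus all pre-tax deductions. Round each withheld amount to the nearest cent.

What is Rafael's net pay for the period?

HSA contribution: $40.84
Taxable wages = $2,653.27 − $40.84 = $2,612.43
State income tax: $2,612.43 × 0.0602 = $157.27
Medicare: $2,653.27 × 0.01 = $26.53
Total deductions = $40.84 + $157.27 + $26.53 = $224.64
Net pay = $2,653.27 − $224.64 = $2,428.63

$2,428.63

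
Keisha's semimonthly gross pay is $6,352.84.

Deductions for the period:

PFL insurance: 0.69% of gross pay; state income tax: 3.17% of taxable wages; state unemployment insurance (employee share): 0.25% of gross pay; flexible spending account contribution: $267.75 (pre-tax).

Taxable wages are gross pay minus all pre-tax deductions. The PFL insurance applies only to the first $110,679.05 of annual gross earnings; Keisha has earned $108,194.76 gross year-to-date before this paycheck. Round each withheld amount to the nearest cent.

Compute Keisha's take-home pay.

$5,859.17

Flexible spending account contribution: $267.75
Taxable wages = $6,352.84 − $267.75 = $6,085.09
State income tax: $6,085.09 × 0.0317 = $192.90
PFL insurance: only $110,679.05 − $108,194.76 = $2,484.29 of this check is subject → $2,484.29 × 0.0069 = $17.14
State unemployment insurance (employee share): $6,352.84 × 0.0025 = $15.88
Total deductions = $267.75 + $192.90 + $17.14 + $15.88 = $493.67
Net pay = $6,352.84 − $493.67 = $5,859.17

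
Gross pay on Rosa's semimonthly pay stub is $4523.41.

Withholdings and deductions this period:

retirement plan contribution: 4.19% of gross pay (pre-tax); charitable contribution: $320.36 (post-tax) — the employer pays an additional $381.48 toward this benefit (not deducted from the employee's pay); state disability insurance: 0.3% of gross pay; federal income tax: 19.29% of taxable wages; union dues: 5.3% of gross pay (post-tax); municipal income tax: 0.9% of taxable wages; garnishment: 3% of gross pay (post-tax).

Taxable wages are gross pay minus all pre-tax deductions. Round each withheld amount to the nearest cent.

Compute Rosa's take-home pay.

Retirement plan contribution: $4523.41 × 0.0419 = $189.53
Taxable wages = $4523.41 − $189.53 = $4333.88
Municipal income tax: $4333.88 × 0.009 = $39.00
Federal income tax: $4333.88 × 0.1929 = $836.01
State disability insurance: $4523.41 × 0.003 = $13.57
Union dues: $4523.41 × 0.053 = $239.74
Garnishment: $4523.41 × 0.03 = $135.70
Charitable contribution: $320.36
(Employer's $381.48 toward charitable contribution is not withheld from the employee.)
Total deductions = $189.53 + $39.00 + $836.01 + $13.57 + $239.74 + $135.70 + $320.36 = $1773.91
Net pay = $4523.41 − $1773.91 = $2749.50

$2749.50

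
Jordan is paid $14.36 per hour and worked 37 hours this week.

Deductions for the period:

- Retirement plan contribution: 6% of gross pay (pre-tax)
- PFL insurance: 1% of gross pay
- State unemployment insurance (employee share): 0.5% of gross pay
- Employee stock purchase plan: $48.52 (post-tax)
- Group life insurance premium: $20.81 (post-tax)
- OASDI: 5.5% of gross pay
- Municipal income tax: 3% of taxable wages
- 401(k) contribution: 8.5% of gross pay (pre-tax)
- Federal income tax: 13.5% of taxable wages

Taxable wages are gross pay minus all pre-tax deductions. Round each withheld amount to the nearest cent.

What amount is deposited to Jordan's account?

$272.80

Gross pay: 37 × $14.36 = $531.32
Retirement plan contribution: $531.32 × 0.06 = $31.88
401(k) contribution: $531.32 × 0.085 = $45.16
Pre-tax total = $31.88 + $45.16 = $77.04
Taxable wages = $531.32 − $77.04 = $454.28
Municipal income tax: $454.28 × 0.03 = $13.63
Federal income tax: $454.28 × 0.135 = $61.33
PFL insurance: $531.32 × 0.01 = $5.31
State unemployment insurance (employee share): $531.32 × 0.005 = $2.66
OASDI: $531.32 × 0.055 = $29.22
Employee stock purchase plan: $48.52
Group life insurance premium: $20.81
Total deductions = $31.88 + $45.16 + $13.63 + $61.33 + $5.31 + $2.66 + $29.22 + $48.52 + $20.81 = $258.52
Net pay = $531.32 − $258.52 = $272.80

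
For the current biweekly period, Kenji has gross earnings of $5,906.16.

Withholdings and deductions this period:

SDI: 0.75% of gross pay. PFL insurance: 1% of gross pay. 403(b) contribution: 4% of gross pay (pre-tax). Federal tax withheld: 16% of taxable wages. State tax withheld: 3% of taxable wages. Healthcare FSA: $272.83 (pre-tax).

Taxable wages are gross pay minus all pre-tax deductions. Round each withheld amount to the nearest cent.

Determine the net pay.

$4,268.28

Healthcare FSA: $272.83
403(b) contribution: $5,906.16 × 0.04 = $236.25
Pre-tax total = $272.83 + $236.25 = $509.08
Taxable wages = $5,906.16 − $509.08 = $5,397.08
State tax withheld: $5,397.08 × 0.03 = $161.91
Federal tax withheld: $5,397.08 × 0.16 = $863.53
SDI: $5,906.16 × 0.0075 = $44.30
PFL insurance: $5,906.16 × 0.01 = $59.06
Total deductions = $272.83 + $236.25 + $161.91 + $863.53 + $44.30 + $59.06 = $1,637.88
Net pay = $5,906.16 − $1,637.88 = $4,268.28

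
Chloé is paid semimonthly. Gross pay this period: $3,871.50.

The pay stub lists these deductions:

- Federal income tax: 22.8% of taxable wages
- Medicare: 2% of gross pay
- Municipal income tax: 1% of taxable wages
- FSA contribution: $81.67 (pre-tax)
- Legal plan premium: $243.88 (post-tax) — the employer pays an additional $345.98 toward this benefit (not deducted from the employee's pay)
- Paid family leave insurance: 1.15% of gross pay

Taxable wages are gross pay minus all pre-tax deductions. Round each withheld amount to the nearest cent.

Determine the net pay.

FSA contribution: $81.67
Taxable wages = $3,871.50 − $81.67 = $3,789.83
Federal income tax: $3,789.83 × 0.228 = $864.08
Municipal income tax: $3,789.83 × 0.01 = $37.90
Paid family leave insurance: $3,871.50 × 0.0115 = $44.52
Medicare: $3,871.50 × 0.02 = $77.43
Legal plan premium: $243.88
(Employer's $345.98 toward legal plan premium is not withheld from the employee.)
Total deductions = $81.67 + $864.08 + $37.90 + $44.52 + $77.43 + $243.88 = $1,349.48
Net pay = $3,871.50 − $1,349.48 = $2,522.02

$2,522.02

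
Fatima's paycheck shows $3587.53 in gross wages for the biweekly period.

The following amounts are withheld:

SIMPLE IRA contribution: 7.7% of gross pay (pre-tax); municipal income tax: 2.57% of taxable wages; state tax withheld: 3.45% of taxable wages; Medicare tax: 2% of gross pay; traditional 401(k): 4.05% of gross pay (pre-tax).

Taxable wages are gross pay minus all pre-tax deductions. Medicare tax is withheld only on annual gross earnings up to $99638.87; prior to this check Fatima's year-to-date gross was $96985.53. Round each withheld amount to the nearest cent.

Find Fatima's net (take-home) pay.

$2922.33

Traditional 401(k): $3587.53 × 0.0405 = $145.29
SIMPLE IRA contribution: $3587.53 × 0.077 = $276.24
Pre-tax total = $145.29 + $276.24 = $421.53
Taxable wages = $3587.53 − $421.53 = $3166.00
State tax withheld: $3166.00 × 0.0345 = $109.23
Municipal income tax: $3166.00 × 0.0257 = $81.37
Medicare tax: only $99638.87 − $96985.53 = $2653.34 of this check is subject → $2653.34 × 0.02 = $53.07
Total deductions = $145.29 + $276.24 + $109.23 + $81.37 + $53.07 = $665.20
Net pay = $3587.53 − $665.20 = $2922.33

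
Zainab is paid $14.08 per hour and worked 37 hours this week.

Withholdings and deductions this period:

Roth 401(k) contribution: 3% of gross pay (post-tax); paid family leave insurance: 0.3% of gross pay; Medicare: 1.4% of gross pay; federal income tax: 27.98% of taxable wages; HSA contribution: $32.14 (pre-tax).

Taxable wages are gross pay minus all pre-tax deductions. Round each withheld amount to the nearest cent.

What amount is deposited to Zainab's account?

$327.57

Gross pay: 37 × $14.08 = $520.96
HSA contribution: $32.14
Taxable wages = $520.96 − $32.14 = $488.82
Federal income tax: $488.82 × 0.2798 = $136.77
Medicare: $520.96 × 0.014 = $7.29
Paid family leave insurance: $520.96 × 0.003 = $1.56
Roth 401(k) contribution: $520.96 × 0.03 = $15.63
Total deductions = $32.14 + $136.77 + $7.29 + $1.56 + $15.63 = $193.39
Net pay = $520.96 − $193.39 = $327.57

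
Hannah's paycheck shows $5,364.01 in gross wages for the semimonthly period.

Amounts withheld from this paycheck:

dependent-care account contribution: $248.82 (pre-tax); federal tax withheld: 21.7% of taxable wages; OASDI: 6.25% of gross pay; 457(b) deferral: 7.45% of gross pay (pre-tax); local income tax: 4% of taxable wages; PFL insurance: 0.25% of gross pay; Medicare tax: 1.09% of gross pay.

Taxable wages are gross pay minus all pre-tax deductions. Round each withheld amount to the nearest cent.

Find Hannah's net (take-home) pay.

Dependent-care account contribution: $248.82
457(b) deferral: $5,364.01 × 0.0745 = $399.62
Pre-tax total = $248.82 + $399.62 = $648.44
Taxable wages = $5,364.01 − $648.44 = $4,715.57
Federal tax withheld: $4,715.57 × 0.217 = $1,023.28
Local income tax: $4,715.57 × 0.04 = $188.62
PFL insurance: $5,364.01 × 0.0025 = $13.41
OASDI: $5,364.01 × 0.0625 = $335.25
Medicare tax: $5,364.01 × 0.0109 = $58.47
Total deductions = $248.82 + $399.62 + $1,023.28 + $188.62 + $13.41 + $335.25 + $58.47 = $2,267.47
Net pay = $5,364.01 − $2,267.47 = $3,096.54

$3,096.54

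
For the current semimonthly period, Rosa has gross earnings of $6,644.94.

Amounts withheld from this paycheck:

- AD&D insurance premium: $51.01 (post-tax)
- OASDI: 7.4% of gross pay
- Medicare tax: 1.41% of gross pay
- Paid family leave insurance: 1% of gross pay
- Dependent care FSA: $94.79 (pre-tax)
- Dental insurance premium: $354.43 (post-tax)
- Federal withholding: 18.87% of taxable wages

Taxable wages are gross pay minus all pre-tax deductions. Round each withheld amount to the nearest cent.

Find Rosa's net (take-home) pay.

$4,256.83

Dependent care FSA: $94.79
Taxable wages = $6,644.94 − $94.79 = $6,550.15
Federal withholding: $6,550.15 × 0.1887 = $1,236.01
Paid family leave insurance: $6,644.94 × 0.01 = $66.45
OASDI: $6,644.94 × 0.074 = $491.73
Medicare tax: $6,644.94 × 0.0141 = $93.69
Dental insurance premium: $354.43
AD&D insurance premium: $51.01
Total deductions = $94.79 + $1,236.01 + $66.45 + $491.73 + $93.69 + $354.43 + $51.01 = $2,388.11
Net pay = $6,644.94 − $2,388.11 = $4,256.83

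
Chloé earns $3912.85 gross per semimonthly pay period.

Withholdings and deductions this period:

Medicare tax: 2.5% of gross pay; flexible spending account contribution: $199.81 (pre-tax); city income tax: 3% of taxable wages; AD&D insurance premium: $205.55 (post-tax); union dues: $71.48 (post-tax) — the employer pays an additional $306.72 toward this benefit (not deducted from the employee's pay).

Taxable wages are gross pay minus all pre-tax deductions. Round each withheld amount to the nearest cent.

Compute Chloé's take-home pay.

$3226.80

Flexible spending account contribution: $199.81
Taxable wages = $3912.85 − $199.81 = $3713.04
City income tax: $3713.04 × 0.03 = $111.39
Medicare tax: $3912.85 × 0.025 = $97.82
AD&D insurance premium: $205.55
Union dues: $71.48
(Employer's $306.72 toward union dues is not withheld from the employee.)
Total deductions = $199.81 + $111.39 + $97.82 + $205.55 + $71.48 = $686.05
Net pay = $3912.85 − $686.05 = $3226.80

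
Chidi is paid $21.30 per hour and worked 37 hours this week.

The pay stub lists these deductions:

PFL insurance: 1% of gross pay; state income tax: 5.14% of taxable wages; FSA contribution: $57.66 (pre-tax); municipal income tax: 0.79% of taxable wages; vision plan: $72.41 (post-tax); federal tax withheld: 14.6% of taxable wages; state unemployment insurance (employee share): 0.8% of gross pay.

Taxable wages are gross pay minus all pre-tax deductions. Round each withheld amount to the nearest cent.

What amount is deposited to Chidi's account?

$493.90

Gross pay: 37 × $21.30 = $788.10
FSA contribution: $57.66
Taxable wages = $788.10 − $57.66 = $730.44
State income tax: $730.44 × 0.0514 = $37.54
Municipal income tax: $730.44 × 0.0079 = $5.77
Federal tax withheld: $730.44 × 0.146 = $106.64
State unemployment insurance (employee share): $788.10 × 0.008 = $6.30
PFL insurance: $788.10 × 0.01 = $7.88
Vision plan: $72.41
Total deductions = $57.66 + $37.54 + $5.77 + $106.64 + $6.30 + $7.88 + $72.41 = $294.20
Net pay = $788.10 − $294.20 = $493.90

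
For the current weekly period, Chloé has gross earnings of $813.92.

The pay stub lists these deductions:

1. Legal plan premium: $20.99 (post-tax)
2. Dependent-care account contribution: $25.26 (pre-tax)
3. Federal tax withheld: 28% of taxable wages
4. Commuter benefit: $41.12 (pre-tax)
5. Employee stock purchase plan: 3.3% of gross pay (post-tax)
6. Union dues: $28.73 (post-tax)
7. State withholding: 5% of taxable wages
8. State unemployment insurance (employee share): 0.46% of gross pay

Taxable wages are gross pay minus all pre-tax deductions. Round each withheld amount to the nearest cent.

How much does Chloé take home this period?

Commuter benefit: $41.12
Dependent-care account contribution: $25.26
Pre-tax total = $41.12 + $25.26 = $66.38
Taxable wages = $813.92 − $66.38 = $747.54
Federal tax withheld: $747.54 × 0.28 = $209.31
State withholding: $747.54 × 0.05 = $37.38
State unemployment insurance (employee share): $813.92 × 0.0046 = $3.74
Legal plan premium: $20.99
Union dues: $28.73
Employee stock purchase plan: $813.92 × 0.033 = $26.86
Total deductions = $41.12 + $25.26 + $209.31 + $37.38 + $3.74 + $20.99 + $28.73 + $26.86 = $393.39
Net pay = $813.92 − $393.39 = $420.53

$420.53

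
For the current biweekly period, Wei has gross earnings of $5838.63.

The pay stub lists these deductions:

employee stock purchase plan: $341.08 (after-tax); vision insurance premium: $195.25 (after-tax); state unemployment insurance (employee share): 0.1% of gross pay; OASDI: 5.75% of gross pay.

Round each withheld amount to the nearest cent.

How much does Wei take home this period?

State unemployment insurance (employee share): $5838.63 × 0.001 = $5.84
OASDI: $5838.63 × 0.0575 = $335.72
Vision insurance premium: $195.25
Employee stock purchase plan: $341.08
Total deductions = $5.84 + $335.72 + $195.25 + $341.08 = $877.89
Net pay = $5838.63 − $877.89 = $4960.74

$4960.74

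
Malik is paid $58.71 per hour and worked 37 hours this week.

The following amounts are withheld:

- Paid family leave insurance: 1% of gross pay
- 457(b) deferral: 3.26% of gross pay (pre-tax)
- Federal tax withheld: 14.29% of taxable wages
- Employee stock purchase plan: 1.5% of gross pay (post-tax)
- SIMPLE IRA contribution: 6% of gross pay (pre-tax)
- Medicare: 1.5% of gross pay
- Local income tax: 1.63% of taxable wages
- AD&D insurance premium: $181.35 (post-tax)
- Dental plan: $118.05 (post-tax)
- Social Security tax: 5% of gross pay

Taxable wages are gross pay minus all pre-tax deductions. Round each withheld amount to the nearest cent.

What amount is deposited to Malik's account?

$1162.42

Gross pay: 37 × $58.71 = $2172.27
SIMPLE IRA contribution: $2172.27 × 0.06 = $130.34
457(b) deferral: $2172.27 × 0.0326 = $70.82
Pre-tax total = $130.34 + $70.82 = $201.16
Taxable wages = $2172.27 − $201.16 = $1971.11
Local income tax: $1971.11 × 0.0163 = $32.13
Federal tax withheld: $1971.11 × 0.1429 = $281.67
Social Security tax: $2172.27 × 0.05 = $108.61
Medicare: $2172.27 × 0.015 = $32.58
Paid family leave insurance: $2172.27 × 0.01 = $21.72
Employee stock purchase plan: $2172.27 × 0.015 = $32.58
Dental plan: $118.05
AD&D insurance premium: $181.35
Total deductions = $130.34 + $70.82 + $32.13 + $281.67 + $108.61 + $32.58 + $21.72 + $32.58 + $118.05 + $181.35 = $1009.85
Net pay = $2172.27 − $1009.85 = $1162.42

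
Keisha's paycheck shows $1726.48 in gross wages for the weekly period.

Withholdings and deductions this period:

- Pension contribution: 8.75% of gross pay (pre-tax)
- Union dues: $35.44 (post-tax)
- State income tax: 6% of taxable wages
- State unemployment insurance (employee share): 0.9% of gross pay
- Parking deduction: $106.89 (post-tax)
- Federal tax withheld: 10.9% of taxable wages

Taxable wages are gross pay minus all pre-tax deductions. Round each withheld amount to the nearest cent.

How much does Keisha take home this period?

Pension contribution: $1726.48 × 0.0875 = $151.07
Taxable wages = $1726.48 − $151.07 = $1575.41
State income tax: $1575.41 × 0.06 = $94.52
Federal tax withheld: $1575.41 × 0.109 = $171.72
State unemployment insurance (employee share): $1726.48 × 0.009 = $15.54
Parking deduction: $106.89
Union dues: $35.44
Total deductions = $151.07 + $94.52 + $171.72 + $15.54 + $106.89 + $35.44 = $575.18
Net pay = $1726.48 − $575.18 = $1151.30

$1151.30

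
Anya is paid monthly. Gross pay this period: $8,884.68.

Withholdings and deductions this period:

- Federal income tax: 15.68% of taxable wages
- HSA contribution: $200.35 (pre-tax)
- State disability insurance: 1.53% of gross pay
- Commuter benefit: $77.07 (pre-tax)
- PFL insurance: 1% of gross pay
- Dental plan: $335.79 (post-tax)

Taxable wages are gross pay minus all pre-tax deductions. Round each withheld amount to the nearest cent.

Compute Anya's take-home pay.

$6,697.06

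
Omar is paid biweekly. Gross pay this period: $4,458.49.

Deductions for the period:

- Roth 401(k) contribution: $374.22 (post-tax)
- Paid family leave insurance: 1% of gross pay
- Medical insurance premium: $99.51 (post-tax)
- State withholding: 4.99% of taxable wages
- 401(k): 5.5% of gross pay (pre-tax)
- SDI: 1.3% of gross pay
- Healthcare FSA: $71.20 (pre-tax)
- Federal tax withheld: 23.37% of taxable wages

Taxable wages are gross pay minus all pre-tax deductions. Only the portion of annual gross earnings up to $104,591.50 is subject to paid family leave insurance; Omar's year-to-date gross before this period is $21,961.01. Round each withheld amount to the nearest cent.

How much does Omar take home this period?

$2,391.11

Healthcare FSA: $71.20
401(k): $4,458.49 × 0.055 = $245.22
Pre-tax total = $71.20 + $245.22 = $316.42
Taxable wages = $4,458.49 − $316.42 = $4,142.07
State withholding: $4,142.07 × 0.0499 = $206.69
Federal tax withheld: $4,142.07 × 0.2337 = $968.00
Paid family leave insurance: cap not yet reached, full $4,458.49 is subject → $4,458.49 × 0.01 = $44.58
SDI: $4,458.49 × 0.013 = $57.96
Medical insurance premium: $99.51
Roth 401(k) contribution: $374.22
Total deductions = $71.20 + $245.22 + $206.69 + $968.00 + $44.58 + $57.96 + $99.51 + $374.22 = $2,067.38
Net pay = $4,458.49 − $2,067.38 = $2,391.11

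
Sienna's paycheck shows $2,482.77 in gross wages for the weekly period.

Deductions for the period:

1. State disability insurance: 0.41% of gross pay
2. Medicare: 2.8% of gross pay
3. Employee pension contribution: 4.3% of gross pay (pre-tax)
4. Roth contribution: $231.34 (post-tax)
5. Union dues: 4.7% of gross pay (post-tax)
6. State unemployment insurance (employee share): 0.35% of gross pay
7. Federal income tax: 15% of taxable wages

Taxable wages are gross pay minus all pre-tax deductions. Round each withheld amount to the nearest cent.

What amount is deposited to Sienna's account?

Employee pension contribution: $2,482.77 × 0.043 = $106.76
Taxable wages = $2,482.77 − $106.76 = $2,376.01
Federal income tax: $2,376.01 × 0.15 = $356.40
State unemployment insurance (employee share): $2,482.77 × 0.0035 = $8.69
State disability insurance: $2,482.77 × 0.0041 = $10.18
Medicare: $2,482.77 × 0.028 = $69.52
Roth contribution: $231.34
Union dues: $2,482.77 × 0.047 = $116.69
Total deductions = $106.76 + $356.40 + $8.69 + $10.18 + $69.52 + $231.34 + $116.69 = $899.58
Net pay = $2,482.77 − $899.58 = $1,583.19

$1,583.19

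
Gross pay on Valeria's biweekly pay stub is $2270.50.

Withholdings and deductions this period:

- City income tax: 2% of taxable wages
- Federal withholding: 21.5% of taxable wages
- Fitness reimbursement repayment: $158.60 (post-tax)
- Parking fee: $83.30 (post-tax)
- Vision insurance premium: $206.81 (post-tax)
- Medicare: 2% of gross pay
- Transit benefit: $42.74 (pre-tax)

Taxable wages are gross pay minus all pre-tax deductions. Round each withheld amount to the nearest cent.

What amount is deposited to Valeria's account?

Transit benefit: $42.74
Taxable wages = $2270.50 − $42.74 = $2227.76
City income tax: $2227.76 × 0.02 = $44.56
Federal withholding: $2227.76 × 0.215 = $478.97
Medicare: $2270.50 × 0.02 = $45.41
Vision insurance premium: $206.81
Fitness reimbursement repayment: $158.60
Parking fee: $83.30
Total deductions = $42.74 + $44.56 + $478.97 + $45.41 + $206.81 + $158.60 + $83.30 = $1060.39
Net pay = $2270.50 − $1060.39 = $1210.11

$1210.11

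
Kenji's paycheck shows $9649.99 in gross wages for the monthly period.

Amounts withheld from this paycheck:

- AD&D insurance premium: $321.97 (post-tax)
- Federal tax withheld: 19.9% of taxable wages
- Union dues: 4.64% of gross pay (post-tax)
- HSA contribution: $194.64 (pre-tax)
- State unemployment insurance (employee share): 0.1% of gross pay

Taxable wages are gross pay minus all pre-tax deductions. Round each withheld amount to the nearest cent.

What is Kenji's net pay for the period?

HSA contribution: $194.64
Taxable wages = $9649.99 − $194.64 = $9455.35
Federal tax withheld: $9455.35 × 0.199 = $1881.61
State unemployment insurance (employee share): $9649.99 × 0.001 = $9.65
AD&D insurance premium: $321.97
Union dues: $9649.99 × 0.0464 = $447.76
Total deductions = $194.64 + $1881.61 + $9.65 + $321.97 + $447.76 = $2855.63
Net pay = $9649.99 − $2855.63 = $6794.36

$6794.36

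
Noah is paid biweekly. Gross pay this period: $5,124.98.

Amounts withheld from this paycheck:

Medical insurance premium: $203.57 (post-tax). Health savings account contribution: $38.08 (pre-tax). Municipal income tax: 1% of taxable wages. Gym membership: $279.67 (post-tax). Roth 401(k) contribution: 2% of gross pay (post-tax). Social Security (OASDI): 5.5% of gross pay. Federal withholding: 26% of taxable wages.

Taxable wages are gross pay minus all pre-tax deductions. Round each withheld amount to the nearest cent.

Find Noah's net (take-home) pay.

Health savings account contribution: $38.08
Taxable wages = $5,124.98 − $38.08 = $5,086.90
Municipal income tax: $5,086.90 × 0.01 = $50.87
Federal withholding: $5,086.90 × 0.26 = $1,322.59
Social Security (OASDI): $5,124.98 × 0.055 = $281.87
Roth 401(k) contribution: $5,124.98 × 0.02 = $102.50
Medical insurance premium: $203.57
Gym membership: $279.67
Total deductions = $38.08 + $50.87 + $1,322.59 + $281.87 + $102.50 + $203.57 + $279.67 = $2,279.15
Net pay = $5,124.98 − $2,279.15 = $2,845.83

$2,845.83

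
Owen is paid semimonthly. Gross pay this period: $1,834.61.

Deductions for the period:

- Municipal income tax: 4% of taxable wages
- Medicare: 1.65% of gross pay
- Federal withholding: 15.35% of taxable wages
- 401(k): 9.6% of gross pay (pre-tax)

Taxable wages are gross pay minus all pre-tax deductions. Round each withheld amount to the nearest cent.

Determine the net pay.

401(k): $1,834.61 × 0.096 = $176.12
Taxable wages = $1,834.61 − $176.12 = $1,658.49
Municipal income tax: $1,658.49 × 0.04 = $66.34
Federal withholding: $1,658.49 × 0.1535 = $254.58
Medicare: $1,834.61 × 0.0165 = $30.27
Total deductions = $176.12 + $66.34 + $254.58 + $30.27 = $527.31
Net pay = $1,834.61 − $527.31 = $1,307.30

$1,307.30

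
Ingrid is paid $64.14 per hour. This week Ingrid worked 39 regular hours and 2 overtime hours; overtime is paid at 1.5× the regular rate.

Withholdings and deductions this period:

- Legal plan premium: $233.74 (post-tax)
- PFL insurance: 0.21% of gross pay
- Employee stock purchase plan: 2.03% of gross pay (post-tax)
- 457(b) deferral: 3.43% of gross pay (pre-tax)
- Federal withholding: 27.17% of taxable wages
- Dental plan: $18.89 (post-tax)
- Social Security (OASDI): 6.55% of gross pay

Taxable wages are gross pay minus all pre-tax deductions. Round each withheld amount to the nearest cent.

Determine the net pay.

Regular pay: 39 × $64.14 = $2,501.46
Overtime pay: 2 × $64.14 × 1.5 = $192.42
Gross pay = $2,501.46 + $192.42 = $2,693.88
457(b) deferral: $2,693.88 × 0.0343 = $92.40
Taxable wages = $2,693.88 − $92.40 = $2,601.48
Federal withholding: $2,601.48 × 0.2717 = $706.82
PFL insurance: $2,693.88 × 0.0021 = $5.66
Social Security (OASDI): $2,693.88 × 0.0655 = $176.45
Legal plan premium: $233.74
Dental plan: $18.89
Employee stock purchase plan: $2,693.88 × 0.0203 = $54.69
Total deductions = $92.40 + $706.82 + $5.66 + $176.45 + $233.74 + $18.89 + $54.69 = $1,288.65
Net pay = $2,693.88 − $1,288.65 = $1,405.23

$1,405.23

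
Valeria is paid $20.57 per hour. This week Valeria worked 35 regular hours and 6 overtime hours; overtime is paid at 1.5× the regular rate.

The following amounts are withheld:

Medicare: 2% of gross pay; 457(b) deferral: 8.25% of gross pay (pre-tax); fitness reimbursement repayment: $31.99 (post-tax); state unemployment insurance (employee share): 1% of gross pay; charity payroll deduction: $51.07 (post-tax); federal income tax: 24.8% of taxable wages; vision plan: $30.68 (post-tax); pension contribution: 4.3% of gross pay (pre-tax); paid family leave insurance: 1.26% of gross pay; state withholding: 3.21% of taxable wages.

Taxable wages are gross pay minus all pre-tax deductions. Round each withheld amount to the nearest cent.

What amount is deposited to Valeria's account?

Regular pay: 35 × $20.57 = $719.95
Overtime pay: 6 × $20.57 × 1.5 = $185.13
Gross pay = $719.95 + $185.13 = $905.08
457(b) deferral: $905.08 × 0.0825 = $74.67
Pension contribution: $905.08 × 0.043 = $38.92
Pre-tax total = $74.67 + $38.92 = $113.59
Taxable wages = $905.08 − $113.59 = $791.49
State withholding: $791.49 × 0.0321 = $25.41
Federal income tax: $791.49 × 0.248 = $196.29
Medicare: $905.08 × 0.02 = $18.10
Paid family leave insurance: $905.08 × 0.0126 = $11.40
State unemployment insurance (employee share): $905.08 × 0.01 = $9.05
Charity payroll deduction: $51.07
Vision plan: $30.68
Fitness reimbursement repayment: $31.99
Total deductions = $74.67 + $38.92 + $25.41 + $196.29 + $18.10 + $11.40 + $9.05 + $51.07 + $30.68 + $31.99 = $487.58
Net pay = $905.08 − $487.58 = $417.50

$417.50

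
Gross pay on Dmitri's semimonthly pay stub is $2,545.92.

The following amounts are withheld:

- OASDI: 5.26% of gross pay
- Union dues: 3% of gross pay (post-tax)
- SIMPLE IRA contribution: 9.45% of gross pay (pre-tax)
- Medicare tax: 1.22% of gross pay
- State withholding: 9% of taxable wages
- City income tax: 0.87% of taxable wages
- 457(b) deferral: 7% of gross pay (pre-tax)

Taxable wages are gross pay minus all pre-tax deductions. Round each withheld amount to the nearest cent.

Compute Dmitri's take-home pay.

457(b) deferral: $2,545.92 × 0.07 = $178.21
SIMPLE IRA contribution: $2,545.92 × 0.0945 = $240.59
Pre-tax total = $178.21 + $240.59 = $418.80
Taxable wages = $2,545.92 − $418.80 = $2,127.12
City income tax: $2,127.12 × 0.0087 = $18.51
State withholding: $2,127.12 × 0.09 = $191.44
Medicare tax: $2,545.92 × 0.0122 = $31.06
OASDI: $2,545.92 × 0.0526 = $133.92
Union dues: $2,545.92 × 0.03 = $76.38
Total deductions = $178.21 + $240.59 + $18.51 + $191.44 + $31.06 + $133.92 + $76.38 = $870.11
Net pay = $2,545.92 − $870.11 = $1,675.81

$1,675.81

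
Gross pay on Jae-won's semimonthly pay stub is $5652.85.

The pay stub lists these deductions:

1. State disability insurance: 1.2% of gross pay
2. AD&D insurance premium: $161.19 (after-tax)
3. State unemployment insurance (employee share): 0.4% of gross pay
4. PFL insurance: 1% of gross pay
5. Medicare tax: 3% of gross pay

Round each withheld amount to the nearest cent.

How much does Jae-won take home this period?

State disability insurance: $5652.85 × 0.012 = $67.83
Medicare tax: $5652.85 × 0.03 = $169.59
State unemployment insurance (employee share): $5652.85 × 0.004 = $22.61
PFL insurance: $5652.85 × 0.01 = $56.53
AD&D insurance premium: $161.19
Total deductions = $67.83 + $169.59 + $22.61 + $56.53 + $161.19 = $477.75
Net pay = $5652.85 − $477.75 = $5175.10

$5175.10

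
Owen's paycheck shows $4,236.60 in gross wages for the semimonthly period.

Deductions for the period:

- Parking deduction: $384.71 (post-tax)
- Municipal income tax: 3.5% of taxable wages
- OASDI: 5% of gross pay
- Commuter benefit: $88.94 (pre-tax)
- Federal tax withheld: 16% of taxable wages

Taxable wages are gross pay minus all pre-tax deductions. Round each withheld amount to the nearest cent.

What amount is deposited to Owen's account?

Commuter benefit: $88.94
Taxable wages = $4,236.60 − $88.94 = $4,147.66
Municipal income tax: $4,147.66 × 0.035 = $145.17
Federal tax withheld: $4,147.66 × 0.16 = $663.63
OASDI: $4,236.60 × 0.05 = $211.83
Parking deduction: $384.71
Total deductions = $88.94 + $145.17 + $663.63 + $211.83 + $384.71 = $1,494.28
Net pay = $4,236.60 − $1,494.28 = $2,742.32

$2,742.32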